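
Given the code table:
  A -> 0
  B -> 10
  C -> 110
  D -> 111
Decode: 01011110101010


Decoding:
0 -> A
10 -> B
111 -> D
10 -> B
10 -> B
10 -> B
10 -> B


Result: ABDBBBB


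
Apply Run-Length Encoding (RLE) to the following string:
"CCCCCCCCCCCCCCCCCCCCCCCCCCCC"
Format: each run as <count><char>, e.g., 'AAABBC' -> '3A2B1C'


Scanning runs left to right:
  i=0: run of 'C' x 28 -> '28C'

RLE = 28C


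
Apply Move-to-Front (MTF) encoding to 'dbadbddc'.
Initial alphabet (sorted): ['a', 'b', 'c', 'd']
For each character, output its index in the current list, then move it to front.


MTF encoding:
'd': index 3 in ['a', 'b', 'c', 'd'] -> ['d', 'a', 'b', 'c']
'b': index 2 in ['d', 'a', 'b', 'c'] -> ['b', 'd', 'a', 'c']
'a': index 2 in ['b', 'd', 'a', 'c'] -> ['a', 'b', 'd', 'c']
'd': index 2 in ['a', 'b', 'd', 'c'] -> ['d', 'a', 'b', 'c']
'b': index 2 in ['d', 'a', 'b', 'c'] -> ['b', 'd', 'a', 'c']
'd': index 1 in ['b', 'd', 'a', 'c'] -> ['d', 'b', 'a', 'c']
'd': index 0 in ['d', 'b', 'a', 'c'] -> ['d', 'b', 'a', 'c']
'c': index 3 in ['d', 'b', 'a', 'c'] -> ['c', 'd', 'b', 'a']


Output: [3, 2, 2, 2, 2, 1, 0, 3]


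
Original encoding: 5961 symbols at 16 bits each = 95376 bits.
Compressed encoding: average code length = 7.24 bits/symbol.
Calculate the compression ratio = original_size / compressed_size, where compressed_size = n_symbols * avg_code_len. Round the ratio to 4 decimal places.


original_size = n_symbols * orig_bits = 5961 * 16 = 95376 bits
compressed_size = n_symbols * avg_code_len = 5961 * 7.24 = 43157.64 bits
ratio = original_size / compressed_size = 95376 / 43157.64 = 2.2099

Compression ratio = 2.2099


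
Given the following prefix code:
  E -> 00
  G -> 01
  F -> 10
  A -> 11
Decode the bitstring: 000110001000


Decoding step by step:
Bits 00 -> E
Bits 01 -> G
Bits 10 -> F
Bits 00 -> E
Bits 10 -> F
Bits 00 -> E


Decoded message: EGFEFE


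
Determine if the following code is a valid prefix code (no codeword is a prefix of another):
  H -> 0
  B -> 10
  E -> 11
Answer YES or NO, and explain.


Checking each pair (does one codeword prefix another?):
  H='0' vs B='10': no prefix
  H='0' vs E='11': no prefix
  B='10' vs H='0': no prefix
  B='10' vs E='11': no prefix
  E='11' vs H='0': no prefix
  E='11' vs B='10': no prefix
No violation found over all pairs.

YES -- this is a valid prefix code. No codeword is a prefix of any other codeword.


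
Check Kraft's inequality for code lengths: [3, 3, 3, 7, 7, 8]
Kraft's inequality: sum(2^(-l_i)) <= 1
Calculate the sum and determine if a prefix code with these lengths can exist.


Sum = 2^(-3) + 2^(-3) + 2^(-3) + 2^(-7) + 2^(-7) + 2^(-8)
    = 0.125 + 0.125 + 0.125 + 0.0078125 + 0.0078125 + 0.00390625
    = 101/256 = 0.39453125
Since 0.39453125 <= 1, Kraft's inequality IS satisfied.
A prefix code with these lengths CAN exist.

Kraft sum = 0.39453125. Satisfied.


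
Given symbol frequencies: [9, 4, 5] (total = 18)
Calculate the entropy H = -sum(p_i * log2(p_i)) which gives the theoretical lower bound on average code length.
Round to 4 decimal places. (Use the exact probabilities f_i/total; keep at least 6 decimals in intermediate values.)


Per-symbol terms -p_i * log2(p_i) with p_i = f_i/18:
  p = 9/18 = 0.500000: log2(p) = -1.000000, -p*log2(p) = 0.500000
  p = 4/18 = 0.222222: log2(p) = -2.169925, -p*log2(p) = 0.482206
  p = 5/18 = 0.277778: log2(p) = -1.847997, -p*log2(p) = 0.513332
H = 0.500000 + 0.482206 + 0.513332 = 1.495538

H = 1.4955 bits/symbol


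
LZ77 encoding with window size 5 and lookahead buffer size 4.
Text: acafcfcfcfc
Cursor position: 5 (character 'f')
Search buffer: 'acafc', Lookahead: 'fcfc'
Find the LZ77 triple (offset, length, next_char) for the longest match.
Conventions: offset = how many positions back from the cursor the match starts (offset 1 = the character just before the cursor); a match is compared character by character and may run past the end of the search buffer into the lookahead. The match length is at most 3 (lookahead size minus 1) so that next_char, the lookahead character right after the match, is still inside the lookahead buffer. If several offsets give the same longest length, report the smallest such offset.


Try each offset into the search buffer:
  offset=1 (pos 4, char 'c'): match length 0
  offset=2 (pos 3, char 'f'): match length 3
  offset=3 (pos 2, char 'a'): match length 0
  offset=4 (pos 1, char 'c'): match length 0
  offset=5 (pos 0, char 'a'): match length 0
Longest match has length 3 at offset 2.
next_char = character at position 5 + 3 = 8 -> 'c'

Best match: offset=2, length=3 (matching 'fcf' starting at position 3)
LZ77 triple: (2, 3, 'c')


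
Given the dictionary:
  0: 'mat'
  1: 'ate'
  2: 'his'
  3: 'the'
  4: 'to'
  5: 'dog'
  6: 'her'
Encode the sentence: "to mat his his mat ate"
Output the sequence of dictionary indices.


Look up each word in the dictionary:
  'to' -> 4
  'mat' -> 0
  'his' -> 2
  'his' -> 2
  'mat' -> 0
  'ate' -> 1

Encoded: [4, 0, 2, 2, 0, 1]


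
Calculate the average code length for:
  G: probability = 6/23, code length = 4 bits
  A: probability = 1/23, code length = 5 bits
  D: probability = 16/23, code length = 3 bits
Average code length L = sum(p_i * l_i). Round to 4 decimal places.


Weighted contributions p_i * l_i:
  G: (6/23) * 4 = 24/23
  A: (1/23) * 5 = 5/23
  D: (16/23) * 3 = 48/23
Sum = (24 + 5 + 48)/23 = 77/23

L = 77/23 = 3.3478 bits/symbol


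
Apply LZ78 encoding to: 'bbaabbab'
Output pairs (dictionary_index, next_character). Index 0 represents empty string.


LZ78 encoding steps:
Dictionary: {0: ''}
Step 1: w='' (idx 0), next='b' -> output (0, 'b'), add 'b' as idx 1
Step 2: w='b' (idx 1), next='a' -> output (1, 'a'), add 'ba' as idx 2
Step 3: w='' (idx 0), next='a' -> output (0, 'a'), add 'a' as idx 3
Step 4: w='b' (idx 1), next='b' -> output (1, 'b'), add 'bb' as idx 4
Step 5: w='a' (idx 3), next='b' -> output (3, 'b'), add 'ab' as idx 5


Encoded: [(0, 'b'), (1, 'a'), (0, 'a'), (1, 'b'), (3, 'b')]


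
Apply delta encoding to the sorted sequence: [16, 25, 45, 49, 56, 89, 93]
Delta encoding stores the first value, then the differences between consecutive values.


First value: 16
Deltas:
  25 - 16 = 9
  45 - 25 = 20
  49 - 45 = 4
  56 - 49 = 7
  89 - 56 = 33
  93 - 89 = 4


Delta encoded: [16, 9, 20, 4, 7, 33, 4]


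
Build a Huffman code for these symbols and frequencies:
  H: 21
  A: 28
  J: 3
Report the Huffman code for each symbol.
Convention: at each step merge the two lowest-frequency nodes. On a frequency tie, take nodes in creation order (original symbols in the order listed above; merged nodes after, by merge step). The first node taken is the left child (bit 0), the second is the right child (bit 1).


Huffman tree construction:
Step 1: Merge J(3) + H(21) = 24
Step 2: Merge (J+H)(24) + A(28) = 52
Read each symbol's code off the tree from the root (left child = 0, right child = 1).

Codes:
  H: 01 (length 2)
  A: 1 (length 1)
  J: 00 (length 2)
Average code length: 76/52 = 1.4615 bits/symbol


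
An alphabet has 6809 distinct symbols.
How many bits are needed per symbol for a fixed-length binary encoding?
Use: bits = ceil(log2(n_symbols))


log2(6809) = 12.7332
Bracket: 2^12 = 4096 < 6809 <= 2^13 = 8192
So ceil(log2(6809)) = 13

bits = ceil(log2(6809)) = ceil(12.7332) = 13 bits


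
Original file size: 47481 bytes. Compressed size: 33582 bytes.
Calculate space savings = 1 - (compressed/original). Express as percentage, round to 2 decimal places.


ratio = compressed/original = 33582/47481 = 0.707272
savings = 1 - ratio = 1 - 0.707272 = 0.292728
as a percentage: 0.292728 * 100 = 29.27%

Space savings = 1 - 33582/47481 = 29.27%


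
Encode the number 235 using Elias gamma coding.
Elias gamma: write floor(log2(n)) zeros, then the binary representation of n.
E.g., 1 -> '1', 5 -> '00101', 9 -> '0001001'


num_bits = floor(log2(235)) + 1 = 8
leading_zeros = num_bits - 1 = 7
binary(235) = 11101011

Elias gamma(235) = '0000000' + '11101011' = 000000011101011 (15 bits)


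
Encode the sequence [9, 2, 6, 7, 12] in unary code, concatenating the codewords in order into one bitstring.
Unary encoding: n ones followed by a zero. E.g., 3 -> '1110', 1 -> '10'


Encode each number as n ones followed by a terminating 0:
  9 -> 1111111110 (10 bits)
  2 -> 110 (3 bits)
  6 -> 1111110 (7 bits)
  7 -> 11111110 (8 bits)
  12 -> 1111111111110 (13 bits)
Total length = 10 + 3 + 7 + 8 + 13 = 41 bits.

Unary([9, 2, 6, 7, 12]) = 11111111101101111110111111101111111111110 (41 bits)


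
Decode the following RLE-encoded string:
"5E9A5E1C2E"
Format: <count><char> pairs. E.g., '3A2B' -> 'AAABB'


Expanding each <count><char> pair:
  5E -> 'EEEEE'
  9A -> 'AAAAAAAAA'
  5E -> 'EEEEE'
  1C -> 'C'
  2E -> 'EE'

Decoded = EEEEEAAAAAAAAAEEEEECEE


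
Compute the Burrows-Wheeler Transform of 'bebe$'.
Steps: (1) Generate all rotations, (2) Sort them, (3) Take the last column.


Rotations (sorted):
  0: $bebe -> last char: e
  1: be$be -> last char: e
  2: bebe$ -> last char: $
  3: e$beb -> last char: b
  4: ebe$b -> last char: b


BWT = ee$bb


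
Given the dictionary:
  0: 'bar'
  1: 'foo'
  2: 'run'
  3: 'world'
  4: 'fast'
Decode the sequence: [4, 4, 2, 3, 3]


Look up each index in the dictionary:
  4 -> 'fast'
  4 -> 'fast'
  2 -> 'run'
  3 -> 'world'
  3 -> 'world'

Decoded: "fast fast run world world"


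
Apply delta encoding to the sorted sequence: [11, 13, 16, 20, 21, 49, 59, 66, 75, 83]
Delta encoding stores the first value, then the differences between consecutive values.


First value: 11
Deltas:
  13 - 11 = 2
  16 - 13 = 3
  20 - 16 = 4
  21 - 20 = 1
  49 - 21 = 28
  59 - 49 = 10
  66 - 59 = 7
  75 - 66 = 9
  83 - 75 = 8


Delta encoded: [11, 2, 3, 4, 1, 28, 10, 7, 9, 8]


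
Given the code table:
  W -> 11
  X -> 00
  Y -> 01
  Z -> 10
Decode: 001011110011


Decoding:
00 -> X
10 -> Z
11 -> W
11 -> W
00 -> X
11 -> W


Result: XZWWXW


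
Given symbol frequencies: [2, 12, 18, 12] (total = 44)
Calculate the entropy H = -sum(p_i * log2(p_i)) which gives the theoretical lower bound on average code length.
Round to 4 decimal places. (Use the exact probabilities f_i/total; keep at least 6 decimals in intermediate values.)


Per-symbol terms -p_i * log2(p_i) with p_i = f_i/44:
  p = 2/44 = 0.045455: log2(p) = -4.459432, -p*log2(p) = 0.202701
  p = 12/44 = 0.272727: log2(p) = -1.874469, -p*log2(p) = 0.511219
  p = 18/44 = 0.409091: log2(p) = -1.289507, -p*log2(p) = 0.527525
  p = 12/44 = 0.272727: log2(p) = -1.874469, -p*log2(p) = 0.511219
H = 0.202701 + 0.511219 + 0.527525 + 0.511219 = 1.752664

H = 1.7527 bits/symbol


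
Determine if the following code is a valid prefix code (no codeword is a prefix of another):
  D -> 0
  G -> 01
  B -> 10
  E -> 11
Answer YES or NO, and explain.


Checking each pair (does one codeword prefix another?):
  D='0' vs G='01': prefix -- VIOLATION

NO -- this is NOT a valid prefix code. D (0) is a prefix of G (01).


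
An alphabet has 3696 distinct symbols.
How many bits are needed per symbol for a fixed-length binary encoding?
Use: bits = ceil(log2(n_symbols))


log2(3696) = 11.8517
Bracket: 2^11 = 2048 < 3696 <= 2^12 = 4096
So ceil(log2(3696)) = 12

bits = ceil(log2(3696)) = ceil(11.8517) = 12 bits


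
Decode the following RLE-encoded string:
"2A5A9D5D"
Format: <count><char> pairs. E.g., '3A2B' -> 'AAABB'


Expanding each <count><char> pair:
  2A -> 'AA'
  5A -> 'AAAAA'
  9D -> 'DDDDDDDDD'
  5D -> 'DDDDD'

Decoded = AAAAAAADDDDDDDDDDDDDD


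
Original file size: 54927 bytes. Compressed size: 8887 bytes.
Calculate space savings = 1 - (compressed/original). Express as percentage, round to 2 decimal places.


ratio = compressed/original = 8887/54927 = 0.161797
savings = 1 - ratio = 1 - 0.161797 = 0.838203
as a percentage: 0.838203 * 100 = 83.82%

Space savings = 1 - 8887/54927 = 83.82%


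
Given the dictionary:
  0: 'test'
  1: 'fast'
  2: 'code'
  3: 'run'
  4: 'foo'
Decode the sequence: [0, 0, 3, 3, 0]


Look up each index in the dictionary:
  0 -> 'test'
  0 -> 'test'
  3 -> 'run'
  3 -> 'run'
  0 -> 'test'

Decoded: "test test run run test"


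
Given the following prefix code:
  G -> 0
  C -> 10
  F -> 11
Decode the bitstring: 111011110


Decoding step by step:
Bits 11 -> F
Bits 10 -> C
Bits 11 -> F
Bits 11 -> F
Bits 0 -> G


Decoded message: FCFFG


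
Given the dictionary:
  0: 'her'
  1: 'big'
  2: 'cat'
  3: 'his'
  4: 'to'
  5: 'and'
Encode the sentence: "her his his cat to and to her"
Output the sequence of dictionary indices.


Look up each word in the dictionary:
  'her' -> 0
  'his' -> 3
  'his' -> 3
  'cat' -> 2
  'to' -> 4
  'and' -> 5
  'to' -> 4
  'her' -> 0

Encoded: [0, 3, 3, 2, 4, 5, 4, 0]


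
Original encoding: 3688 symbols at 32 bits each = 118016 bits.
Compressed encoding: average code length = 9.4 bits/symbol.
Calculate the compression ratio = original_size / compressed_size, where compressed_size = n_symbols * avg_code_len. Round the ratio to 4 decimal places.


original_size = n_symbols * orig_bits = 3688 * 32 = 118016 bits
compressed_size = n_symbols * avg_code_len = 3688 * 9.4 = 34667.2 bits
ratio = original_size / compressed_size = 118016 / 34667.2 = 3.4043

Compression ratio = 3.4043


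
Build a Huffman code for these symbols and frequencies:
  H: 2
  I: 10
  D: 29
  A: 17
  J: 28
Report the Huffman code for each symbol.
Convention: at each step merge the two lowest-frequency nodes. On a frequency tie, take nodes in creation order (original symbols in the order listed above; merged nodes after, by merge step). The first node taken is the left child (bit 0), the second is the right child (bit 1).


Huffman tree construction:
Step 1: Merge H(2) + I(10) = 12
Step 2: Merge (H+I)(12) + A(17) = 29
Step 3: Merge J(28) + D(29) = 57
Step 4: Merge ((H+I)+A)(29) + (J+D)(57) = 86
Read each symbol's code off the tree from the root (left child = 0, right child = 1).

Codes:
  H: 000 (length 3)
  I: 001 (length 3)
  D: 11 (length 2)
  A: 01 (length 2)
  J: 10 (length 2)
Average code length: 184/86 = 2.1395 bits/symbol


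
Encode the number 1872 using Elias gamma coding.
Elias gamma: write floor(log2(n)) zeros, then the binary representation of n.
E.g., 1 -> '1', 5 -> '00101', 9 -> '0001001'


num_bits = floor(log2(1872)) + 1 = 11
leading_zeros = num_bits - 1 = 10
binary(1872) = 11101010000

Elias gamma(1872) = '0000000000' + '11101010000' = 000000000011101010000 (21 bits)


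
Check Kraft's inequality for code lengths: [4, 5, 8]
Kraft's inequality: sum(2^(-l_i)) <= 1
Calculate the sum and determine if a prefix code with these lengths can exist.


Sum = 2^(-4) + 2^(-5) + 2^(-8)
    = 0.0625 + 0.03125 + 0.00390625
    = 25/256 = 0.09765625
Since 0.09765625 <= 1, Kraft's inequality IS satisfied.
A prefix code with these lengths CAN exist.

Kraft sum = 0.09765625. Satisfied.


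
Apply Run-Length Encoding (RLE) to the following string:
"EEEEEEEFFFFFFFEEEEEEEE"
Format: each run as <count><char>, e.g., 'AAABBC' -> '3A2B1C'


Scanning runs left to right:
  i=0: run of 'E' x 7 -> '7E'
  i=7: run of 'F' x 7 -> '7F'
  i=14: run of 'E' x 8 -> '8E'

RLE = 7E7F8E


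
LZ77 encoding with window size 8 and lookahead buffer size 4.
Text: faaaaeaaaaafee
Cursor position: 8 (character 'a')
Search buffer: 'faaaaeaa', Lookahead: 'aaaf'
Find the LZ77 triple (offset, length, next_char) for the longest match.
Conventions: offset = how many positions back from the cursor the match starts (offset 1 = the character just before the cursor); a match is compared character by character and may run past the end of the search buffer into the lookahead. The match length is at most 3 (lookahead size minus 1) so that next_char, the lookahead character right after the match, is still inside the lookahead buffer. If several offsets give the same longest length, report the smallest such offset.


Try each offset into the search buffer:
  offset=1 (pos 7, char 'a'): match length 3
  offset=2 (pos 6, char 'a'): match length 3
  offset=3 (pos 5, char 'e'): match length 0
  offset=4 (pos 4, char 'a'): match length 1
  offset=5 (pos 3, char 'a'): match length 2
  offset=6 (pos 2, char 'a'): match length 3
  offset=7 (pos 1, char 'a'): match length 3
  offset=8 (pos 0, char 'f'): match length 0
Longest match has length 3, found at offsets 1, 2, 6, 7; take the smallest, offset 1.
next_char = character at position 8 + 3 = 11 -> 'f'

Best match: offset=1, length=3 (matching 'aaa' starting at position 7)
LZ77 triple: (1, 3, 'f')


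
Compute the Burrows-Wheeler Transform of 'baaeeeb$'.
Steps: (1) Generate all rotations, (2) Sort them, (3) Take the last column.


Rotations (sorted):
  0: $baaeeeb -> last char: b
  1: aaeeeb$b -> last char: b
  2: aeeeb$ba -> last char: a
  3: b$baaeee -> last char: e
  4: baaeeeb$ -> last char: $
  5: eb$baaee -> last char: e
  6: eeb$baae -> last char: e
  7: eeeb$baa -> last char: a


BWT = bbae$eea


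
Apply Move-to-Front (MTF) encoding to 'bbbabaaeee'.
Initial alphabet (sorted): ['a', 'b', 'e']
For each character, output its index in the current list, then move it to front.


MTF encoding:
'b': index 1 in ['a', 'b', 'e'] -> ['b', 'a', 'e']
'b': index 0 in ['b', 'a', 'e'] -> ['b', 'a', 'e']
'b': index 0 in ['b', 'a', 'e'] -> ['b', 'a', 'e']
'a': index 1 in ['b', 'a', 'e'] -> ['a', 'b', 'e']
'b': index 1 in ['a', 'b', 'e'] -> ['b', 'a', 'e']
'a': index 1 in ['b', 'a', 'e'] -> ['a', 'b', 'e']
'a': index 0 in ['a', 'b', 'e'] -> ['a', 'b', 'e']
'e': index 2 in ['a', 'b', 'e'] -> ['e', 'a', 'b']
'e': index 0 in ['e', 'a', 'b'] -> ['e', 'a', 'b']
'e': index 0 in ['e', 'a', 'b'] -> ['e', 'a', 'b']


Output: [1, 0, 0, 1, 1, 1, 0, 2, 0, 0]


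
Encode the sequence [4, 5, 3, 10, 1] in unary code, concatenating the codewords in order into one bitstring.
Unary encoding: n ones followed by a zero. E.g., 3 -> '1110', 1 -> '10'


Encode each number as n ones followed by a terminating 0:
  4 -> 11110 (5 bits)
  5 -> 111110 (6 bits)
  3 -> 1110 (4 bits)
  10 -> 11111111110 (11 bits)
  1 -> 10 (2 bits)
Total length = 5 + 6 + 4 + 11 + 2 = 28 bits.

Unary([4, 5, 3, 10, 1]) = 1111011111011101111111111010 (28 bits)


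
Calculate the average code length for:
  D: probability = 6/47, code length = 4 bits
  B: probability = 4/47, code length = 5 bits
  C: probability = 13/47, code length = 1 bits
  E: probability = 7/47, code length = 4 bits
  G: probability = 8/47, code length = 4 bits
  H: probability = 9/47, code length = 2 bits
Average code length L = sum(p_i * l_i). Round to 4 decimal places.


Weighted contributions p_i * l_i:
  D: (6/47) * 4 = 24/47
  B: (4/47) * 5 = 20/47
  C: (13/47) * 1 = 13/47
  E: (7/47) * 4 = 28/47
  G: (8/47) * 4 = 32/47
  H: (9/47) * 2 = 18/47
Sum = (24 + 20 + 13 + 28 + 32 + 18)/47 = 135/47

L = 135/47 = 2.8723 bits/symbol


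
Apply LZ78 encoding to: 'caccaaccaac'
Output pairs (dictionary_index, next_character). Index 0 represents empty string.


LZ78 encoding steps:
Dictionary: {0: ''}
Step 1: w='' (idx 0), next='c' -> output (0, 'c'), add 'c' as idx 1
Step 2: w='' (idx 0), next='a' -> output (0, 'a'), add 'a' as idx 2
Step 3: w='c' (idx 1), next='c' -> output (1, 'c'), add 'cc' as idx 3
Step 4: w='a' (idx 2), next='a' -> output (2, 'a'), add 'aa' as idx 4
Step 5: w='cc' (idx 3), next='a' -> output (3, 'a'), add 'cca' as idx 5
Step 6: w='a' (idx 2), next='c' -> output (2, 'c'), add 'ac' as idx 6


Encoded: [(0, 'c'), (0, 'a'), (1, 'c'), (2, 'a'), (3, 'a'), (2, 'c')]


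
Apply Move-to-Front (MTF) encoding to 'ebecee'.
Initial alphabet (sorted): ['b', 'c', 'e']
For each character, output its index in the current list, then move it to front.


MTF encoding:
'e': index 2 in ['b', 'c', 'e'] -> ['e', 'b', 'c']
'b': index 1 in ['e', 'b', 'c'] -> ['b', 'e', 'c']
'e': index 1 in ['b', 'e', 'c'] -> ['e', 'b', 'c']
'c': index 2 in ['e', 'b', 'c'] -> ['c', 'e', 'b']
'e': index 1 in ['c', 'e', 'b'] -> ['e', 'c', 'b']
'e': index 0 in ['e', 'c', 'b'] -> ['e', 'c', 'b']


Output: [2, 1, 1, 2, 1, 0]


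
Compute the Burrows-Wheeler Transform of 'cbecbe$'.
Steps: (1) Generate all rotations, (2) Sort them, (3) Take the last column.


Rotations (sorted):
  0: $cbecbe -> last char: e
  1: be$cbec -> last char: c
  2: becbe$c -> last char: c
  3: cbe$cbe -> last char: e
  4: cbecbe$ -> last char: $
  5: e$cbecb -> last char: b
  6: ecbe$cb -> last char: b


BWT = ecce$bb


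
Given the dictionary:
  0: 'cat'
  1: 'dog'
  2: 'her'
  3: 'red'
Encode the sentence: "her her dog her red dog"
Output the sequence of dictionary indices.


Look up each word in the dictionary:
  'her' -> 2
  'her' -> 2
  'dog' -> 1
  'her' -> 2
  'red' -> 3
  'dog' -> 1

Encoded: [2, 2, 1, 2, 3, 1]


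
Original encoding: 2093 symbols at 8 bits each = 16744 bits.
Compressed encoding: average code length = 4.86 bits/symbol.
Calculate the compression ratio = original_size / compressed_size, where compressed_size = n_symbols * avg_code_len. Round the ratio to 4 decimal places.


original_size = n_symbols * orig_bits = 2093 * 8 = 16744 bits
compressed_size = n_symbols * avg_code_len = 2093 * 4.86 = 10171.98 bits
ratio = original_size / compressed_size = 16744 / 10171.98 = 1.6461

Compression ratio = 1.6461


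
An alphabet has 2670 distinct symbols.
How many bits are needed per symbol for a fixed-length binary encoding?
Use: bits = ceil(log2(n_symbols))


log2(2670) = 11.3826
Bracket: 2^11 = 2048 < 2670 <= 2^12 = 4096
So ceil(log2(2670)) = 12

bits = ceil(log2(2670)) = ceil(11.3826) = 12 bits


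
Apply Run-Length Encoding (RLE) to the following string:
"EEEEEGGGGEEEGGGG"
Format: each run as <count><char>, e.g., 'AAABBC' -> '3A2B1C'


Scanning runs left to right:
  i=0: run of 'E' x 5 -> '5E'
  i=5: run of 'G' x 4 -> '4G'
  i=9: run of 'E' x 3 -> '3E'
  i=12: run of 'G' x 4 -> '4G'

RLE = 5E4G3E4G


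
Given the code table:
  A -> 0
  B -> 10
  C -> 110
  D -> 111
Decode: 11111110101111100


Decoding:
111 -> D
111 -> D
10 -> B
10 -> B
111 -> D
110 -> C
0 -> A


Result: DDBBDCA


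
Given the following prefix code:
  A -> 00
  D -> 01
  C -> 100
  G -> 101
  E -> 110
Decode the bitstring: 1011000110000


Decoding step by step:
Bits 101 -> G
Bits 100 -> C
Bits 01 -> D
Bits 100 -> C
Bits 00 -> A


Decoded message: GCDCA


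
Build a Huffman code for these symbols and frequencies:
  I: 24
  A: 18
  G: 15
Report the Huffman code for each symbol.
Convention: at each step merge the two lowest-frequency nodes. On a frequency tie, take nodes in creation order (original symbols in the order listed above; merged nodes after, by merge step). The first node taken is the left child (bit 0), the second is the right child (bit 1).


Huffman tree construction:
Step 1: Merge G(15) + A(18) = 33
Step 2: Merge I(24) + (G+A)(33) = 57
Read each symbol's code off the tree from the root (left child = 0, right child = 1).

Codes:
  I: 0 (length 1)
  A: 11 (length 2)
  G: 10 (length 2)
Average code length: 90/57 = 1.5789 bits/symbol


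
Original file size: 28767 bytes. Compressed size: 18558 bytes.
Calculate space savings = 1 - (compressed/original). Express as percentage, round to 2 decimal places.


ratio = compressed/original = 18558/28767 = 0.645114
savings = 1 - ratio = 1 - 0.645114 = 0.354886
as a percentage: 0.354886 * 100 = 35.49%

Space savings = 1 - 18558/28767 = 35.49%


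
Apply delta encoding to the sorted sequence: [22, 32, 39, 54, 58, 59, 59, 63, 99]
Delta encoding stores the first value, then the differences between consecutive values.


First value: 22
Deltas:
  32 - 22 = 10
  39 - 32 = 7
  54 - 39 = 15
  58 - 54 = 4
  59 - 58 = 1
  59 - 59 = 0
  63 - 59 = 4
  99 - 63 = 36


Delta encoded: [22, 10, 7, 15, 4, 1, 0, 4, 36]


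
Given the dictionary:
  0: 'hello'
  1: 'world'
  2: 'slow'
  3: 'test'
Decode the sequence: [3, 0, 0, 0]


Look up each index in the dictionary:
  3 -> 'test'
  0 -> 'hello'
  0 -> 'hello'
  0 -> 'hello'

Decoded: "test hello hello hello"


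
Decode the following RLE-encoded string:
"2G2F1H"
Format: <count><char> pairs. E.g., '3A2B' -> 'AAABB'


Expanding each <count><char> pair:
  2G -> 'GG'
  2F -> 'FF'
  1H -> 'H'

Decoded = GGFFH


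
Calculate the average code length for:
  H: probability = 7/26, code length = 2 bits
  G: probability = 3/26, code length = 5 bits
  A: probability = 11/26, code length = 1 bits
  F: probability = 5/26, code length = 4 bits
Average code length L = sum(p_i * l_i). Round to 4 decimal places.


Weighted contributions p_i * l_i:
  H: (7/26) * 2 = 14/26
  G: (3/26) * 5 = 15/26
  A: (11/26) * 1 = 11/26
  F: (5/26) * 4 = 20/26
Sum = (14 + 15 + 11 + 20)/26 = 60/26

L = 60/26 = 2.3077 bits/symbol


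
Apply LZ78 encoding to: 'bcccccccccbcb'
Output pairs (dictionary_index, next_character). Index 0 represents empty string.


LZ78 encoding steps:
Dictionary: {0: ''}
Step 1: w='' (idx 0), next='b' -> output (0, 'b'), add 'b' as idx 1
Step 2: w='' (idx 0), next='c' -> output (0, 'c'), add 'c' as idx 2
Step 3: w='c' (idx 2), next='c' -> output (2, 'c'), add 'cc' as idx 3
Step 4: w='cc' (idx 3), next='c' -> output (3, 'c'), add 'ccc' as idx 4
Step 5: w='ccc' (idx 4), next='b' -> output (4, 'b'), add 'cccb' as idx 5
Step 6: w='c' (idx 2), next='b' -> output (2, 'b'), add 'cb' as idx 6


Encoded: [(0, 'b'), (0, 'c'), (2, 'c'), (3, 'c'), (4, 'b'), (2, 'b')]


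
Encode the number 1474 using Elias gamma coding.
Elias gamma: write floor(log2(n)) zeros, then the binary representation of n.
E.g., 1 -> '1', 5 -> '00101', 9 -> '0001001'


num_bits = floor(log2(1474)) + 1 = 11
leading_zeros = num_bits - 1 = 10
binary(1474) = 10111000010

Elias gamma(1474) = '0000000000' + '10111000010' = 000000000010111000010 (21 bits)


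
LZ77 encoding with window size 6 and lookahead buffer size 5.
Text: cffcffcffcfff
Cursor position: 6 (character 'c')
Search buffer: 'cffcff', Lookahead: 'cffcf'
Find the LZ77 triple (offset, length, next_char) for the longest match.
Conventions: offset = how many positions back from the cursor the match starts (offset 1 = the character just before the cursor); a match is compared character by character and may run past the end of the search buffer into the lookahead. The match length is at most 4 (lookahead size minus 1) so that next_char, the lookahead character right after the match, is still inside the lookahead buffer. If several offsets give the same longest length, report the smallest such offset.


Try each offset into the search buffer:
  offset=1 (pos 5, char 'f'): match length 0
  offset=2 (pos 4, char 'f'): match length 0
  offset=3 (pos 3, char 'c'): match length 4
  offset=4 (pos 2, char 'f'): match length 0
  offset=5 (pos 1, char 'f'): match length 0
  offset=6 (pos 0, char 'c'): match length 4
Longest match has length 4, found at offsets 3, 6; take the smallest, offset 3.
next_char = character at position 6 + 4 = 10 -> 'f'

Best match: offset=3, length=4 (matching 'cffc' starting at position 3)
LZ77 triple: (3, 4, 'f')


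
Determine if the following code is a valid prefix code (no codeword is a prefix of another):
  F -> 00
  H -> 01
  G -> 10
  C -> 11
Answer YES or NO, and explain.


Checking each pair (does one codeword prefix another?):
  F='00' vs H='01': no prefix
  F='00' vs G='10': no prefix
  F='00' vs C='11': no prefix
  H='01' vs F='00': no prefix
  H='01' vs G='10': no prefix
  H='01' vs C='11': no prefix
  G='10' vs F='00': no prefix
  G='10' vs H='01': no prefix
  G='10' vs C='11': no prefix
  C='11' vs F='00': no prefix
  C='11' vs H='01': no prefix
  C='11' vs G='10': no prefix
No violation found over all pairs.

YES -- this is a valid prefix code. No codeword is a prefix of any other codeword.


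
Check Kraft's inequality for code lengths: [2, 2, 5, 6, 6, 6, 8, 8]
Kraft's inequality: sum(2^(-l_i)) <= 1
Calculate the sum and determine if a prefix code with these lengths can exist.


Sum = 2^(-2) + 2^(-2) + 2^(-5) + 2^(-6) + 2^(-6) + 2^(-6) + 2^(-8) + 2^(-8)
    = 0.25 + 0.25 + 0.03125 + 0.015625 + 0.015625 + 0.015625 + 0.00390625 + 0.00390625
    = 150/256 = 0.5859375
Since 0.5859375 <= 1, Kraft's inequality IS satisfied.
A prefix code with these lengths CAN exist.

Kraft sum = 0.5859375. Satisfied.


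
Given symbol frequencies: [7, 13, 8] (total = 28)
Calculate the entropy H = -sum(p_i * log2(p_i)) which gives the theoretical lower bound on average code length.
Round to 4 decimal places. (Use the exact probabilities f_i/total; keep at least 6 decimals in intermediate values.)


Per-symbol terms -p_i * log2(p_i) with p_i = f_i/28:
  p = 7/28 = 0.250000: log2(p) = -2.000000, -p*log2(p) = 0.500000
  p = 13/28 = 0.464286: log2(p) = -1.106915, -p*log2(p) = 0.513925
  p = 8/28 = 0.285714: log2(p) = -1.807355, -p*log2(p) = 0.516387
H = 0.500000 + 0.513925 + 0.516387 = 1.530312

H = 1.5303 bits/symbol


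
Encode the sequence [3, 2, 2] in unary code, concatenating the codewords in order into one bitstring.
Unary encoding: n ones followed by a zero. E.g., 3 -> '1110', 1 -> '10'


Encode each number as n ones followed by a terminating 0:
  3 -> 1110 (4 bits)
  2 -> 110 (3 bits)
  2 -> 110 (3 bits)
Total length = 4 + 3 + 3 = 10 bits.

Unary([3, 2, 2]) = 1110110110 (10 bits)


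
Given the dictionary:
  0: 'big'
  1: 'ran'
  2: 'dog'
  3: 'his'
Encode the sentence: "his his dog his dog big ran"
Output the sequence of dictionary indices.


Look up each word in the dictionary:
  'his' -> 3
  'his' -> 3
  'dog' -> 2
  'his' -> 3
  'dog' -> 2
  'big' -> 0
  'ran' -> 1

Encoded: [3, 3, 2, 3, 2, 0, 1]


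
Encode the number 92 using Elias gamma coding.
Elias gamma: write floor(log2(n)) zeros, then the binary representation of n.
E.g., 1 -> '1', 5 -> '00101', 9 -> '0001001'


num_bits = floor(log2(92)) + 1 = 7
leading_zeros = num_bits - 1 = 6
binary(92) = 1011100

Elias gamma(92) = '000000' + '1011100' = 0000001011100 (13 bits)


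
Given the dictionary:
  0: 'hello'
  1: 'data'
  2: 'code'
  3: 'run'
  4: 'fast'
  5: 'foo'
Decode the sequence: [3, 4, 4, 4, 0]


Look up each index in the dictionary:
  3 -> 'run'
  4 -> 'fast'
  4 -> 'fast'
  4 -> 'fast'
  0 -> 'hello'

Decoded: "run fast fast fast hello"


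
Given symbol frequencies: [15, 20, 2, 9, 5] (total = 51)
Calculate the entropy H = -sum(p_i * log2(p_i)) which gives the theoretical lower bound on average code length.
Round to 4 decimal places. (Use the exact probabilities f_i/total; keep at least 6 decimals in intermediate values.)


Per-symbol terms -p_i * log2(p_i) with p_i = f_i/51:
  p = 15/51 = 0.294118: log2(p) = -1.765535, -p*log2(p) = 0.519275
  p = 20/51 = 0.392157: log2(p) = -1.350497, -p*log2(p) = 0.529607
  p = 2/51 = 0.039216: log2(p) = -4.672425, -p*log2(p) = 0.183232
  p = 9/51 = 0.176471: log2(p) = -2.502500, -p*log2(p) = 0.441618
  p = 5/51 = 0.098039: log2(p) = -3.350497, -p*log2(p) = 0.328480
H = 0.519275 + 0.529607 + 0.183232 + 0.441618 + 0.328480 = 2.002212

H = 2.0022 bits/symbol


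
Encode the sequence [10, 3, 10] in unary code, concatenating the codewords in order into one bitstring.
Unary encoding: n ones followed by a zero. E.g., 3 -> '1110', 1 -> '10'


Encode each number as n ones followed by a terminating 0:
  10 -> 11111111110 (11 bits)
  3 -> 1110 (4 bits)
  10 -> 11111111110 (11 bits)
Total length = 11 + 4 + 11 = 26 bits.

Unary([10, 3, 10]) = 11111111110111011111111110 (26 bits)


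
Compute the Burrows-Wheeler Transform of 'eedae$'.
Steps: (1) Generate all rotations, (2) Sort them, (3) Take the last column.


Rotations (sorted):
  0: $eedae -> last char: e
  1: ae$eed -> last char: d
  2: dae$ee -> last char: e
  3: e$eeda -> last char: a
  4: edae$e -> last char: e
  5: eedae$ -> last char: $


BWT = edeae$


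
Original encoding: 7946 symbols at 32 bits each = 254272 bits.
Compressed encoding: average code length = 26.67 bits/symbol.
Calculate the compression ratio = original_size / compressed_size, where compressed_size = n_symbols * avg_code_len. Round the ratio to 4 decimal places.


original_size = n_symbols * orig_bits = 7946 * 32 = 254272 bits
compressed_size = n_symbols * avg_code_len = 7946 * 26.67 = 211919.82 bits
ratio = original_size / compressed_size = 254272 / 211919.82 = 1.1999

Compression ratio = 1.1999


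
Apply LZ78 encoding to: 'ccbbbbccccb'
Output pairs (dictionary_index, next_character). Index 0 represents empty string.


LZ78 encoding steps:
Dictionary: {0: ''}
Step 1: w='' (idx 0), next='c' -> output (0, 'c'), add 'c' as idx 1
Step 2: w='c' (idx 1), next='b' -> output (1, 'b'), add 'cb' as idx 2
Step 3: w='' (idx 0), next='b' -> output (0, 'b'), add 'b' as idx 3
Step 4: w='b' (idx 3), next='b' -> output (3, 'b'), add 'bb' as idx 4
Step 5: w='c' (idx 1), next='c' -> output (1, 'c'), add 'cc' as idx 5
Step 6: w='cc' (idx 5), next='b' -> output (5, 'b'), add 'ccb' as idx 6


Encoded: [(0, 'c'), (1, 'b'), (0, 'b'), (3, 'b'), (1, 'c'), (5, 'b')]


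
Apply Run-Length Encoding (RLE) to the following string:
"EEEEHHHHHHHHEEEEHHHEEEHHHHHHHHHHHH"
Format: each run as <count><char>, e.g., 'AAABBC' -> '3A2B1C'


Scanning runs left to right:
  i=0: run of 'E' x 4 -> '4E'
  i=4: run of 'H' x 8 -> '8H'
  i=12: run of 'E' x 4 -> '4E'
  i=16: run of 'H' x 3 -> '3H'
  i=19: run of 'E' x 3 -> '3E'
  i=22: run of 'H' x 12 -> '12H'

RLE = 4E8H4E3H3E12H


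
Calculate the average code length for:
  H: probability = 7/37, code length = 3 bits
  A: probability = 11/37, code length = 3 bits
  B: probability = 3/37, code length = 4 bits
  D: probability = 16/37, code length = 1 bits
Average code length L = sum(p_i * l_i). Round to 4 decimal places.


Weighted contributions p_i * l_i:
  H: (7/37) * 3 = 21/37
  A: (11/37) * 3 = 33/37
  B: (3/37) * 4 = 12/37
  D: (16/37) * 1 = 16/37
Sum = (21 + 33 + 12 + 16)/37 = 82/37

L = 82/37 = 2.2162 bits/symbol


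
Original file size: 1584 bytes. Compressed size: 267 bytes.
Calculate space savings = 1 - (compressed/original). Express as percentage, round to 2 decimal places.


ratio = compressed/original = 267/1584 = 0.168561
savings = 1 - ratio = 1 - 0.168561 = 0.831439
as a percentage: 0.831439 * 100 = 83.14%

Space savings = 1 - 267/1584 = 83.14%


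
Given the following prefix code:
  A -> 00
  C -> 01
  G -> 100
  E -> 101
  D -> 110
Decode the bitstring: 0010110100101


Decoding step by step:
Bits 00 -> A
Bits 101 -> E
Bits 101 -> E
Bits 00 -> A
Bits 101 -> E


Decoded message: AEEAE


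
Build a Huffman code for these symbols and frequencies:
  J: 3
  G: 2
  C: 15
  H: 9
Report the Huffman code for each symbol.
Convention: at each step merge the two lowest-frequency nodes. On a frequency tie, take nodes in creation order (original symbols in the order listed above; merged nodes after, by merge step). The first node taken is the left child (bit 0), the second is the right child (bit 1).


Huffman tree construction:
Step 1: Merge G(2) + J(3) = 5
Step 2: Merge (G+J)(5) + H(9) = 14
Step 3: Merge ((G+J)+H)(14) + C(15) = 29
Read each symbol's code off the tree from the root (left child = 0, right child = 1).

Codes:
  J: 001 (length 3)
  G: 000 (length 3)
  C: 1 (length 1)
  H: 01 (length 2)
Average code length: 48/29 = 1.6552 bits/symbol


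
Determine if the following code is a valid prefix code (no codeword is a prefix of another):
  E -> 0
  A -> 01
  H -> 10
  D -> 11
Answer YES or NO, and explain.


Checking each pair (does one codeword prefix another?):
  E='0' vs A='01': prefix -- VIOLATION

NO -- this is NOT a valid prefix code. E (0) is a prefix of A (01).


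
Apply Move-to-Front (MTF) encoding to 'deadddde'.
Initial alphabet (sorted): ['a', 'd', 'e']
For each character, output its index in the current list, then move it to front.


MTF encoding:
'd': index 1 in ['a', 'd', 'e'] -> ['d', 'a', 'e']
'e': index 2 in ['d', 'a', 'e'] -> ['e', 'd', 'a']
'a': index 2 in ['e', 'd', 'a'] -> ['a', 'e', 'd']
'd': index 2 in ['a', 'e', 'd'] -> ['d', 'a', 'e']
'd': index 0 in ['d', 'a', 'e'] -> ['d', 'a', 'e']
'd': index 0 in ['d', 'a', 'e'] -> ['d', 'a', 'e']
'd': index 0 in ['d', 'a', 'e'] -> ['d', 'a', 'e']
'e': index 2 in ['d', 'a', 'e'] -> ['e', 'd', 'a']


Output: [1, 2, 2, 2, 0, 0, 0, 2]


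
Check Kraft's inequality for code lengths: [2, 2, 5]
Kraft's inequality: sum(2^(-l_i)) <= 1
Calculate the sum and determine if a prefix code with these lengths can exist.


Sum = 2^(-2) + 2^(-2) + 2^(-5)
    = 0.25 + 0.25 + 0.03125
    = 17/32 = 0.53125
Since 0.53125 <= 1, Kraft's inequality IS satisfied.
A prefix code with these lengths CAN exist.

Kraft sum = 0.53125. Satisfied.


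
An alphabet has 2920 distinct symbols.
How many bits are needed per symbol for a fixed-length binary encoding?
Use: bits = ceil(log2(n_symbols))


log2(2920) = 11.5118
Bracket: 2^11 = 2048 < 2920 <= 2^12 = 4096
So ceil(log2(2920)) = 12

bits = ceil(log2(2920)) = ceil(11.5118) = 12 bits


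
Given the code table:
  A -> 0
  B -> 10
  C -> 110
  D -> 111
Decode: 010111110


Decoding:
0 -> A
10 -> B
111 -> D
110 -> C


Result: ABDC


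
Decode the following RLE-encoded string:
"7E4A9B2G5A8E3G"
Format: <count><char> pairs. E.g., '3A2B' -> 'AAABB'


Expanding each <count><char> pair:
  7E -> 'EEEEEEE'
  4A -> 'AAAA'
  9B -> 'BBBBBBBBB'
  2G -> 'GG'
  5A -> 'AAAAA'
  8E -> 'EEEEEEEE'
  3G -> 'GGG'

Decoded = EEEEEEEAAAABBBBBBBBBGGAAAAAEEEEEEEEGGG


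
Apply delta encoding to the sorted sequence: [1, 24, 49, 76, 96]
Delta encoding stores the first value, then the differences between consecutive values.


First value: 1
Deltas:
  24 - 1 = 23
  49 - 24 = 25
  76 - 49 = 27
  96 - 76 = 20


Delta encoded: [1, 23, 25, 27, 20]


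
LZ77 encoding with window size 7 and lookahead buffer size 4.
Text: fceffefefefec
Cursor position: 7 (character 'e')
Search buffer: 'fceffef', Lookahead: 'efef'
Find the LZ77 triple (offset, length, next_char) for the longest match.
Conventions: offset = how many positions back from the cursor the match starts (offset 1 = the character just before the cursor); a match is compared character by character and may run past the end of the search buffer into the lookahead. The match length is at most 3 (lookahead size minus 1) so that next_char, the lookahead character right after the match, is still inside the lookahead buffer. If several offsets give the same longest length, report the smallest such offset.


Try each offset into the search buffer:
  offset=1 (pos 6, char 'f'): match length 0
  offset=2 (pos 5, char 'e'): match length 3
  offset=3 (pos 4, char 'f'): match length 0
  offset=4 (pos 3, char 'f'): match length 0
  offset=5 (pos 2, char 'e'): match length 2
  offset=6 (pos 1, char 'c'): match length 0
  offset=7 (pos 0, char 'f'): match length 0
Longest match has length 3 at offset 2.
next_char = character at position 7 + 3 = 10 -> 'f'

Best match: offset=2, length=3 (matching 'efe' starting at position 5)
LZ77 triple: (2, 3, 'f')


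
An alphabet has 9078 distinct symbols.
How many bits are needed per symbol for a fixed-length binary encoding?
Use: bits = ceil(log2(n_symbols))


log2(9078) = 13.1482
Bracket: 2^13 = 8192 < 9078 <= 2^14 = 16384
So ceil(log2(9078)) = 14

bits = ceil(log2(9078)) = ceil(13.1482) = 14 bits


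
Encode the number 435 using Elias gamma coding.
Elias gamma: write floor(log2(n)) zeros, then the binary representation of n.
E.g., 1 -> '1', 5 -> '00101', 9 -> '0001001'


num_bits = floor(log2(435)) + 1 = 9
leading_zeros = num_bits - 1 = 8
binary(435) = 110110011

Elias gamma(435) = '00000000' + '110110011' = 00000000110110011 (17 bits)


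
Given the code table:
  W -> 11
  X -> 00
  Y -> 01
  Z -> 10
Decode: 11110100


Decoding:
11 -> W
11 -> W
01 -> Y
00 -> X


Result: WWYX


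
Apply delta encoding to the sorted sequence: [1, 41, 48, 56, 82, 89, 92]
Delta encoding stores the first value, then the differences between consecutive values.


First value: 1
Deltas:
  41 - 1 = 40
  48 - 41 = 7
  56 - 48 = 8
  82 - 56 = 26
  89 - 82 = 7
  92 - 89 = 3


Delta encoded: [1, 40, 7, 8, 26, 7, 3]


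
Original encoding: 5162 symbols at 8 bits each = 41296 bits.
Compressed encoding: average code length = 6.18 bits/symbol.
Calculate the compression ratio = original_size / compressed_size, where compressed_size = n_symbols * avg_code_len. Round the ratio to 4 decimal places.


original_size = n_symbols * orig_bits = 5162 * 8 = 41296 bits
compressed_size = n_symbols * avg_code_len = 5162 * 6.18 = 31901.16 bits
ratio = original_size / compressed_size = 41296 / 31901.16 = 1.2945

Compression ratio = 1.2945
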